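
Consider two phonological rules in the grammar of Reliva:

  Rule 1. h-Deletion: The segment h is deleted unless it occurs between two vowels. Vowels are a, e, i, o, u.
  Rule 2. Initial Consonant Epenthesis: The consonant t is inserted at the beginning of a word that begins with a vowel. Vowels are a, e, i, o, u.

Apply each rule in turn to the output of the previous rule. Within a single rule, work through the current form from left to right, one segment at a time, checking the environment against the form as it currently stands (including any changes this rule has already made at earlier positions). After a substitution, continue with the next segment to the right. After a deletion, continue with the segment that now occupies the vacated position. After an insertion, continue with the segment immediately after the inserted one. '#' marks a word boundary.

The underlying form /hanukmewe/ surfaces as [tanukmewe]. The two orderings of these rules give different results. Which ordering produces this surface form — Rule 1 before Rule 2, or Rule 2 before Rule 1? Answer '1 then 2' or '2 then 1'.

1 then 2

Order 1 then 2:
  1 h-Deletion: [hanukmewe] → [anukmewe]
  2 Initial Consonant Epenthesis: [anukmewe] → [tanukmewe]
  result: [tanukmewe]
Order 2 then 1:
  2 Initial Consonant Epenthesis: no change — [hanukmewe]
  1 h-Deletion: [hanukmewe] → [anukmewe]
  result: [anukmewe]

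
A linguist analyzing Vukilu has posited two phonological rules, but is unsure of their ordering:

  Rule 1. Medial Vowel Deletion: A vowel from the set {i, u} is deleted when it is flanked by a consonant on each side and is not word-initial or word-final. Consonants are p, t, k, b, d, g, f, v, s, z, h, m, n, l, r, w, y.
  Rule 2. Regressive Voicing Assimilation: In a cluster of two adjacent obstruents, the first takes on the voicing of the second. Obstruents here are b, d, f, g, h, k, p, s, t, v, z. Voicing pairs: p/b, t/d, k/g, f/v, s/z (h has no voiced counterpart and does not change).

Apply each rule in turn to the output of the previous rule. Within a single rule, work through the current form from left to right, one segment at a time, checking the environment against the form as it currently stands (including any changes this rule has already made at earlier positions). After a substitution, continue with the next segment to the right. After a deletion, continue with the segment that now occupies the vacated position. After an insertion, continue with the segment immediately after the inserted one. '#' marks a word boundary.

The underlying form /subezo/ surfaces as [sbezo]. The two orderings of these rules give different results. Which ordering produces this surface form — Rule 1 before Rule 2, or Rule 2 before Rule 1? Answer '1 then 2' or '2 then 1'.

Order 1 then 2:
  1 Medial Vowel Deletion: [subezo] → [sbezo]
  2 Regressive Voicing Assimilation: [sbezo] → [zbezo]
  result: [zbezo]
Order 2 then 1:
  2 Regressive Voicing Assimilation: no change — [subezo]
  1 Medial Vowel Deletion: [subezo] → [sbezo]
  result: [sbezo]

2 then 1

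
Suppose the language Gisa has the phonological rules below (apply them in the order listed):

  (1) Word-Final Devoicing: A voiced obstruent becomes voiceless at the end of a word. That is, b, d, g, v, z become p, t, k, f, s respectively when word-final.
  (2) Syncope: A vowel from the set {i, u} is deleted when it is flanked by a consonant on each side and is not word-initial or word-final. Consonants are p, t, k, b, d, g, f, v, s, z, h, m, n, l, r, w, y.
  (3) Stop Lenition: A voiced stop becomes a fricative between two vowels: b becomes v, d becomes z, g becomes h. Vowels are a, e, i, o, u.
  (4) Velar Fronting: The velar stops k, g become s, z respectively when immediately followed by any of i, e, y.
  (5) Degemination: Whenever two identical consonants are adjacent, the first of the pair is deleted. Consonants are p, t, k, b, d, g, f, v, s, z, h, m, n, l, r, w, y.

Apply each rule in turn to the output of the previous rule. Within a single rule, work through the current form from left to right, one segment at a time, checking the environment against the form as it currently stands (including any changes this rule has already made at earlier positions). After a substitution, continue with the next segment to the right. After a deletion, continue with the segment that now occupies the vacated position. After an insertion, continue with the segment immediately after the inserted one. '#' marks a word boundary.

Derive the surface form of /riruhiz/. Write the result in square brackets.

(1) Word-Final Devoicing: [riruhiz] → [riruhis]
(2) Syncope: [riruhis] → [rrhs]
(3) Stop Lenition: no change — [rrhs]
(4) Velar Fronting: no change — [rrhs]
(5) Degemination: [rrhs] → [rhs]

[rhs]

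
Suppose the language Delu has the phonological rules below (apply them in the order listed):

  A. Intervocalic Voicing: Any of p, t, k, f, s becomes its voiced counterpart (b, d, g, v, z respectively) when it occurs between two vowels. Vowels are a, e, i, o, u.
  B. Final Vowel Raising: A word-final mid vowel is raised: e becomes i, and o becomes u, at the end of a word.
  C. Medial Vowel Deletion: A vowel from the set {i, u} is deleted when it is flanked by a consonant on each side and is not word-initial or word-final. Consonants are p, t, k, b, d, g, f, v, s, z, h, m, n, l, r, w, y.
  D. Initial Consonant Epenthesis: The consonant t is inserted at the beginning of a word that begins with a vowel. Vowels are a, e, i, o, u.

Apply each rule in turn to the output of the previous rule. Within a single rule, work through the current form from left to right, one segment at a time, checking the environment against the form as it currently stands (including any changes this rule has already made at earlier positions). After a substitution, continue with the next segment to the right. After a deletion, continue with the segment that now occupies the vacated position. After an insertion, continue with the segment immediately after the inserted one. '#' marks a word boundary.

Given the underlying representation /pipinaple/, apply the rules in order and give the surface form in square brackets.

A Intervocalic Voicing: [pipinaple] → [pibinaple]
B Final Vowel Raising: [pibinaple] → [pibinapli]
C Medial Vowel Deletion: [pibinapli] → [pbnapli]
D Initial Consonant Epenthesis: no change — [pbnapli]

[pbnapli]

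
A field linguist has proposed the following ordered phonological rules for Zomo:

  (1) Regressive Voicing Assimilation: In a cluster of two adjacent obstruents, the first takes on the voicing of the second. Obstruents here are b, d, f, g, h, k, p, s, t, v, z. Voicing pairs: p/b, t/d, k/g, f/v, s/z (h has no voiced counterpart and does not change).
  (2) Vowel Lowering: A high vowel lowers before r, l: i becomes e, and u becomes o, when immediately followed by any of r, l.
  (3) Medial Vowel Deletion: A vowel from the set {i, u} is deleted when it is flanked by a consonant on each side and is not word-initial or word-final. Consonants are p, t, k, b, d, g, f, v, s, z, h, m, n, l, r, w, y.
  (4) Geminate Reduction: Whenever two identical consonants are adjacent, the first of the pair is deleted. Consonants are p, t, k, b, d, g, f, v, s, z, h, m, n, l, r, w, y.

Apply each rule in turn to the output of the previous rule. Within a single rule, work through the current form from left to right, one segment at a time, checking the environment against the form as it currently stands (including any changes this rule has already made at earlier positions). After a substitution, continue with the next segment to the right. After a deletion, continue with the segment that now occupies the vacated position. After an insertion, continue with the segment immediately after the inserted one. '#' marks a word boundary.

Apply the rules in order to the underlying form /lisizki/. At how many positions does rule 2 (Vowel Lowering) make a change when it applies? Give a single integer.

(1) Regressive Voicing Assimilation: [lisizki] → [lisiski]
(2) Vowel Lowering: no change — [lisiski]
(3) Medial Vowel Deletion: [lisiski] → [lsski]
(4) Geminate Reduction: [lsski] → [lski]
Rule 2 changed 0 position(s).

0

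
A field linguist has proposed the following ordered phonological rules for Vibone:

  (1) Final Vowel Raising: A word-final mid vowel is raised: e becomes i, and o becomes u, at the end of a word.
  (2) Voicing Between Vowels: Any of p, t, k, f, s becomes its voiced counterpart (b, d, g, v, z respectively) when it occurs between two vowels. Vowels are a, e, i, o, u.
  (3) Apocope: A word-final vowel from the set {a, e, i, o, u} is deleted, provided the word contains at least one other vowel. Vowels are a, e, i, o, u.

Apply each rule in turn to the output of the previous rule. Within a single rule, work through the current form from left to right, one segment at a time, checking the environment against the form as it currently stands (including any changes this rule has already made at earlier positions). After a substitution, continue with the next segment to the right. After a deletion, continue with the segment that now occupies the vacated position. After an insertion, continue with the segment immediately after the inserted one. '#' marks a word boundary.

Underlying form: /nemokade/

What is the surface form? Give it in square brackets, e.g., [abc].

[nemogad]

(1) Final Vowel Raising: [nemokade] → [nemokadi]
(2) Voicing Between Vowels: [nemokadi] → [nemogadi]
(3) Apocope: [nemogadi] → [nemogad]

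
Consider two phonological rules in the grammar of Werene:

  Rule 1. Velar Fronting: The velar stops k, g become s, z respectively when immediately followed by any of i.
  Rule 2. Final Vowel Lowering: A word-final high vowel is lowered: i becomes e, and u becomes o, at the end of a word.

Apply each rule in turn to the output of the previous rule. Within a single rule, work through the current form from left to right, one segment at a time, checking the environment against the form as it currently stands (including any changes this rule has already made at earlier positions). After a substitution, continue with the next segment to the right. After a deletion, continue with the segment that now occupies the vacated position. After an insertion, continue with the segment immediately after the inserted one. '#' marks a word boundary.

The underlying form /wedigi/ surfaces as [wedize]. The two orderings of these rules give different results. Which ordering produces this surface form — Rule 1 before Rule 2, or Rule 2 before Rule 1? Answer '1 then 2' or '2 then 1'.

1 then 2

Order 1 then 2:
  1 Velar Fronting: [wedigi] → [wedizi]
  2 Final Vowel Lowering: [wedizi] → [wedize]
  result: [wedize]
Order 2 then 1:
  2 Final Vowel Lowering: [wedigi] → [wedige]
  1 Velar Fronting: no change — [wedige]
  result: [wedige]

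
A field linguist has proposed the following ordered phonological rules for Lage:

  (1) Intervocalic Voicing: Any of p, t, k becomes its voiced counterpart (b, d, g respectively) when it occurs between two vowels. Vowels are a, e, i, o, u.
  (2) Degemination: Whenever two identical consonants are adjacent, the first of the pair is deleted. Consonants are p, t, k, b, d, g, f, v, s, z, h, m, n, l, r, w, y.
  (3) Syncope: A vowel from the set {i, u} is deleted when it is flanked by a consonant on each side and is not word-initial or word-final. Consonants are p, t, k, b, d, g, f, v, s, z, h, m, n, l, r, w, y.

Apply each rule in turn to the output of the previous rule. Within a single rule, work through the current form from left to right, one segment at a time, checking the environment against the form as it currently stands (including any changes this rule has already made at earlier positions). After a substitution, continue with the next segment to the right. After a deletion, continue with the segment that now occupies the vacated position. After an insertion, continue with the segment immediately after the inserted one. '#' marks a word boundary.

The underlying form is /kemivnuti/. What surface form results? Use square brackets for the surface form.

(1) Intervocalic Voicing: [kemivnuti] → [kemivnudi]
(2) Degemination: no change — [kemivnudi]
(3) Syncope: [kemivnudi] → [kemvndi]

[kemvndi]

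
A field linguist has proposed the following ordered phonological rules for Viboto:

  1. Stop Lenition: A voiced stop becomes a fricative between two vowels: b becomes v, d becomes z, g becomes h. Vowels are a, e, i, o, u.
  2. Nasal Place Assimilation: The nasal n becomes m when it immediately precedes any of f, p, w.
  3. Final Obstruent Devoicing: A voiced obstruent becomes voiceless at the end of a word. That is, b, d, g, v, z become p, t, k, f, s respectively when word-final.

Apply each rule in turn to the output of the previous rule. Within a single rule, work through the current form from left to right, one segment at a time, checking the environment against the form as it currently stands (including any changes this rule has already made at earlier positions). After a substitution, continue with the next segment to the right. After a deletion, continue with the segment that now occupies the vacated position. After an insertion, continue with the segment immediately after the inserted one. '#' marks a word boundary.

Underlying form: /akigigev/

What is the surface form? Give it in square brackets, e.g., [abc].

1 Stop Lenition: [akigigev] → [akihihev]
2 Nasal Place Assimilation: no change — [akihihev]
3 Final Obstruent Devoicing: [akihihev] → [akihihef]

[akihihef]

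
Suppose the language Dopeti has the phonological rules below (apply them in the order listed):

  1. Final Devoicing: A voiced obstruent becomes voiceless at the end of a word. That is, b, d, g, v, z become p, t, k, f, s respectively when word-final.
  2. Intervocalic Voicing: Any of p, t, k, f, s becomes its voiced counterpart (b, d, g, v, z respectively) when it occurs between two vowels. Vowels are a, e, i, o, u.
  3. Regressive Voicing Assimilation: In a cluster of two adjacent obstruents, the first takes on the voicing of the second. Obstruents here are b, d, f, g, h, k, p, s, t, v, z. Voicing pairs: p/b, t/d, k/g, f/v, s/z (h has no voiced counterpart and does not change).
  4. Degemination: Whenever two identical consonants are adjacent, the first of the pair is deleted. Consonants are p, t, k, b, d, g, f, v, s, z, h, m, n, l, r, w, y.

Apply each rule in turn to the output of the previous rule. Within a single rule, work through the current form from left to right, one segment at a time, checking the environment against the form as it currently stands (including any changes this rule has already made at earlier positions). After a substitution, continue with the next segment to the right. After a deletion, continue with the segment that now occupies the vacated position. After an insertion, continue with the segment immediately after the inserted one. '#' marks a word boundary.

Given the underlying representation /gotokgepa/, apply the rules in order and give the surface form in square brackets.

1 Final Devoicing: no change — [gotokgepa]
2 Intervocalic Voicing: [gotokgepa] → [godokgeba]
3 Regressive Voicing Assimilation: [godokgeba] → [godoggeba]
4 Degemination: [godoggeba] → [godogeba]

[godogeba]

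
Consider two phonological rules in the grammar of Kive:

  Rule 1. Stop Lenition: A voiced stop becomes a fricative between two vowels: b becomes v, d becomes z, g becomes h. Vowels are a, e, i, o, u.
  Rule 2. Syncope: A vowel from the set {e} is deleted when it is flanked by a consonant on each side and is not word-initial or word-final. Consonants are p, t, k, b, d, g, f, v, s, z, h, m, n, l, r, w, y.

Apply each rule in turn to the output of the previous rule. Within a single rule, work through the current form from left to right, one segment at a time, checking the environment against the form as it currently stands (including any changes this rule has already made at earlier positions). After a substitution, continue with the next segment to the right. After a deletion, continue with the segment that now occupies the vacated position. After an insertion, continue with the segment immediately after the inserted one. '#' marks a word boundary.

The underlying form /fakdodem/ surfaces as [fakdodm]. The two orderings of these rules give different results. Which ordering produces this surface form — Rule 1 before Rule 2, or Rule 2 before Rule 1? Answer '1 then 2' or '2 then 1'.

2 then 1

Order 1 then 2:
  1 Stop Lenition: [fakdodem] → [fakdozem]
  2 Syncope: [fakdozem] → [fakdozm]
  result: [fakdozm]
Order 2 then 1:
  2 Syncope: [fakdodem] → [fakdodm]
  1 Stop Lenition: no change — [fakdodm]
  result: [fakdodm]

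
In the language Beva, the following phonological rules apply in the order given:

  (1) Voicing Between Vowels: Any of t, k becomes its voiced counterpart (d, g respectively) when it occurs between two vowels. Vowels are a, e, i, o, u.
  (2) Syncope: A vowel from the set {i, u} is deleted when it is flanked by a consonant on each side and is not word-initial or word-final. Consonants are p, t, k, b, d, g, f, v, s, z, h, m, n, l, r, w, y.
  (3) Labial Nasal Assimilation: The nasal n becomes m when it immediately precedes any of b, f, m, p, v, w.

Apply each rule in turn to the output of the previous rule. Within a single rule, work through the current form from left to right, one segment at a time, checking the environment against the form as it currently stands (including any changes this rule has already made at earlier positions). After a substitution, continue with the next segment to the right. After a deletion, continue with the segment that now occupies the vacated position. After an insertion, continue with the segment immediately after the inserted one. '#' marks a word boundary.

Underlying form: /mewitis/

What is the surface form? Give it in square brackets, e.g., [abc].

[mewds]

(1) Voicing Between Vowels: [mewitis] → [mewidis]
(2) Syncope: [mewidis] → [mewds]
(3) Labial Nasal Assimilation: no change — [mewds]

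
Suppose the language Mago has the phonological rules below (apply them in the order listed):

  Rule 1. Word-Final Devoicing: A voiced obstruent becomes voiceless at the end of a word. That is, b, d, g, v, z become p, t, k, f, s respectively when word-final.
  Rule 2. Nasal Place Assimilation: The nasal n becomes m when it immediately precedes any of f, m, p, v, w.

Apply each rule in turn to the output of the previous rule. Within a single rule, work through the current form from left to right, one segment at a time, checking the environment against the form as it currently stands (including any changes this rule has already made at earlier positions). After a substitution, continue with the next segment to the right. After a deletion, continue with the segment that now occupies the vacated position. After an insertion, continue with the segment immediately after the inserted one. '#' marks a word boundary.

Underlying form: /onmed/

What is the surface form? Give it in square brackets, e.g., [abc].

[ommet]

Rule 1 Word-Final Devoicing: [onmed] → [onmet]
Rule 2 Nasal Place Assimilation: [onmet] → [ommet]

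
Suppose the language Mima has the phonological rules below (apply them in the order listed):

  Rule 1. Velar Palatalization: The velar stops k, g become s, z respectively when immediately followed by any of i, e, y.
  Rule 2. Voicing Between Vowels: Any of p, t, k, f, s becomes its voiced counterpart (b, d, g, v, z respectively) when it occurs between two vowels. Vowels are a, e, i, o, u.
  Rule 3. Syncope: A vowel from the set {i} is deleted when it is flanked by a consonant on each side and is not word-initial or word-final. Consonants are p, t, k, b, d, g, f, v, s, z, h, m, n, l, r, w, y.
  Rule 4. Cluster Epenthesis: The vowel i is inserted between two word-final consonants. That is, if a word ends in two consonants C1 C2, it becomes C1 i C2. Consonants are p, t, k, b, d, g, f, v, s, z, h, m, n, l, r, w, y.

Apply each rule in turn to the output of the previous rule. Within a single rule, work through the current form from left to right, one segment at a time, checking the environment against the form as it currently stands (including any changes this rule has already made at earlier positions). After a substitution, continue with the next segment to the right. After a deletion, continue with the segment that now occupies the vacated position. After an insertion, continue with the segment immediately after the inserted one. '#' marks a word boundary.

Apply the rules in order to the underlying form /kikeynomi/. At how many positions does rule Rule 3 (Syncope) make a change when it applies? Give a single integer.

Rule 1 Velar Palatalization: [kikeynomi] → [siseynomi]
Rule 2 Voicing Between Vowels: [siseynomi] → [sizeynomi]
Rule 3 Syncope: [sizeynomi] → [szeynomi]
Rule 4 Cluster Epenthesis: no change — [szeynomi]
Rule Rule 3 changed 1 position(s).

1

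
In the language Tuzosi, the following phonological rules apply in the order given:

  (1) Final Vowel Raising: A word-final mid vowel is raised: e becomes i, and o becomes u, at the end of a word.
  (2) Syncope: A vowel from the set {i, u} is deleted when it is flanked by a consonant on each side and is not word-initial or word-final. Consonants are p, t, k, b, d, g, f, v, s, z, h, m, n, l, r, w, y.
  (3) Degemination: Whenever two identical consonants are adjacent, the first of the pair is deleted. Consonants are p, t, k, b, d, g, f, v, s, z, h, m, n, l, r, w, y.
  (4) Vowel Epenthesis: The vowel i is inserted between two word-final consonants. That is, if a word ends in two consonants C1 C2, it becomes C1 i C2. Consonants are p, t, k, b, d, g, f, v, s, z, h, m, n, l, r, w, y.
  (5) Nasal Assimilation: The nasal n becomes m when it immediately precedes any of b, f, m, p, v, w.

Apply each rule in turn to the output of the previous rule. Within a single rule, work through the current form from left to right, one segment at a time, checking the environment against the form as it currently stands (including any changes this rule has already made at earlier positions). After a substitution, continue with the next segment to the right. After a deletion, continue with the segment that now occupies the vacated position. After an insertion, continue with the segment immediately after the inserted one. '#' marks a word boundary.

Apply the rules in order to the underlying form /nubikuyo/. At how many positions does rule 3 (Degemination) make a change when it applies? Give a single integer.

(1) Final Vowel Raising: [nubikuyo] → [nubikuyu]
(2) Syncope: [nubikuyu] → [nbkyu]
(3) Degemination: no change — [nbkyu]
(4) Vowel Epenthesis: no change — [nbkyu]
(5) Nasal Assimilation: [nbkyu] → [mbkyu]
Rule 3 changed 0 position(s).

0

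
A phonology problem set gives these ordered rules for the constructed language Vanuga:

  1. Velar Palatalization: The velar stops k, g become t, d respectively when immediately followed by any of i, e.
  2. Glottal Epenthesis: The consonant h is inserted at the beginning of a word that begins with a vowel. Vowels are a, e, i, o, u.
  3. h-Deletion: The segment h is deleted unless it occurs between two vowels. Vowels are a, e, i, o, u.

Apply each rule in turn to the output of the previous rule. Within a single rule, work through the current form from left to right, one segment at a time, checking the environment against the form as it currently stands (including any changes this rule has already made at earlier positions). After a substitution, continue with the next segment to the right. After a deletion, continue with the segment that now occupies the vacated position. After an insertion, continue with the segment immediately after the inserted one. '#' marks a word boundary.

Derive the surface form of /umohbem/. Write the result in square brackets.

1 Velar Palatalization: no change — [umohbem]
2 Glottal Epenthesis: [umohbem] → [humohbem]
3 h-Deletion: [humohbem] → [umobem]

[umobem]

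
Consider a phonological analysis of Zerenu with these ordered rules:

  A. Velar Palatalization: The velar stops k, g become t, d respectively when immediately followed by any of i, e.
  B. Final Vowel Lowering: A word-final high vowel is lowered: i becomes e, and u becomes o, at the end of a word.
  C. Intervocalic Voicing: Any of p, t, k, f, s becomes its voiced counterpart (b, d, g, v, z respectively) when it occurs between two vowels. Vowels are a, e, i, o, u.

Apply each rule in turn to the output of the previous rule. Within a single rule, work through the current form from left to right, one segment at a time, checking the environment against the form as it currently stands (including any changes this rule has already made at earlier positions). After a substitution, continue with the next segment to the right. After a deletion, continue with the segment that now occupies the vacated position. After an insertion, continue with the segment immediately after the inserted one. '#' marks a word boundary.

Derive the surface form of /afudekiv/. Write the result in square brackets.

[avudediv]

A Velar Palatalization: [afudekiv] → [afudetiv]
B Final Vowel Lowering: no change — [afudetiv]
C Intervocalic Voicing: [afudetiv] → [avudediv]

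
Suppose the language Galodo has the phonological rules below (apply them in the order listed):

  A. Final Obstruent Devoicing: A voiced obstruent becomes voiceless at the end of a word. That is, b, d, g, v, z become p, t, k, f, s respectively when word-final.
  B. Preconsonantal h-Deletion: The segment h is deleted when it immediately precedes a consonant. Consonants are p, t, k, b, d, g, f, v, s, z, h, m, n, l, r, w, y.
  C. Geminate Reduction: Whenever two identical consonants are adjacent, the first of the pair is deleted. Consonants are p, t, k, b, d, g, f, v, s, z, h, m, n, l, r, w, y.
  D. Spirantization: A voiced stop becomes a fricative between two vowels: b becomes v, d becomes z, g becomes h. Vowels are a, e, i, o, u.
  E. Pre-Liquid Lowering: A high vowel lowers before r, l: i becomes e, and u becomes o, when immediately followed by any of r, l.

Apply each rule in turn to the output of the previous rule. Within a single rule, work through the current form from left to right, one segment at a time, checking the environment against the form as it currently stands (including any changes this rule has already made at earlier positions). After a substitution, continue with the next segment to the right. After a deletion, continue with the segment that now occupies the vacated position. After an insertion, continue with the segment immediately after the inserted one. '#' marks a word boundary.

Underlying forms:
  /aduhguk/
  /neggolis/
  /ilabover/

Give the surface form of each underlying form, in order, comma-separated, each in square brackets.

/aduhguk/:
  A Final Obstruent Devoicing: no change — [aduhguk]
  B Preconsonantal h-Deletion: [aduhguk] → [aduguk]
  C Geminate Reduction: no change — [aduguk]
  D Spirantization: [aduguk] → [azuhuk]
  E Pre-Liquid Lowering: no change — [azuhuk]
/neggolis/:
  A Final Obstruent Devoicing: no change — [neggolis]
  B Preconsonantal h-Deletion: no change — [neggolis]
  C Geminate Reduction: [neggolis] → [negolis]
  D Spirantization: [negolis] → [neholis]
  E Pre-Liquid Lowering: no change — [neholis]
/ilabover/:
  A Final Obstruent Devoicing: no change — [ilabover]
  B Preconsonantal h-Deletion: no change — [ilabover]
  C Geminate Reduction: no change — [ilabover]
  D Spirantization: [ilabover] → [ilavover]
  E Pre-Liquid Lowering: [ilavover] → [elavover]

[azuhuk], [neholis], [elavover]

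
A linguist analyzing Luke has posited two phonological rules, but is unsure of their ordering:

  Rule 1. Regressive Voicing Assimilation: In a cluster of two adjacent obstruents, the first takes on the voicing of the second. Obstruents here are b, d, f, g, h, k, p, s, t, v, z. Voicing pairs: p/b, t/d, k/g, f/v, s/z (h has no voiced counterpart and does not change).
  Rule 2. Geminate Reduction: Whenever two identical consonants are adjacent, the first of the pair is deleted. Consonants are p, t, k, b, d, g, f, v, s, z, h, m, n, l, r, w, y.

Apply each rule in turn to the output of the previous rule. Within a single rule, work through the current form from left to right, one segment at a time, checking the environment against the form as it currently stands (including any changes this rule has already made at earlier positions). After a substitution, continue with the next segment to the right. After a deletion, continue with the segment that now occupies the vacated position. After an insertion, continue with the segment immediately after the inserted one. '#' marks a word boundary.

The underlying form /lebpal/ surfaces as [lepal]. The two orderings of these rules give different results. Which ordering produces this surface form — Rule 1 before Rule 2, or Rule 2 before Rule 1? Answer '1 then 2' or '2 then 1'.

Order 1 then 2:
  1 Regressive Voicing Assimilation: [lebpal] → [leppal]
  2 Geminate Reduction: [leppal] → [lepal]
  result: [lepal]
Order 2 then 1:
  2 Geminate Reduction: no change — [lebpal]
  1 Regressive Voicing Assimilation: [lebpal] → [leppal]
  result: [leppal]

1 then 2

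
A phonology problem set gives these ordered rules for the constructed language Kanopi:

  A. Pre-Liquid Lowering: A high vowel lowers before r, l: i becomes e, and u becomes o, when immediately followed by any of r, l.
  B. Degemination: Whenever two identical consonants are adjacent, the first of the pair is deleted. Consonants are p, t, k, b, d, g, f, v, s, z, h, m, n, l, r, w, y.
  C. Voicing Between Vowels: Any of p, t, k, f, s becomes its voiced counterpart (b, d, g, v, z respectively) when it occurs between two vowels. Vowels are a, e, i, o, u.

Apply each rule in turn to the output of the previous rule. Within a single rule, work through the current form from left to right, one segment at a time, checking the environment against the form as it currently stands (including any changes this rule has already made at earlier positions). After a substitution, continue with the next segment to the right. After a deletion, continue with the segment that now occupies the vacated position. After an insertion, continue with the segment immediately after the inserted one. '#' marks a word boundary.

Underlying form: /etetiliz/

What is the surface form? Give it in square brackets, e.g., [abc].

[ededeliz]

A Pre-Liquid Lowering: [etetiliz] → [eteteliz]
B Degemination: no change — [eteteliz]
C Voicing Between Vowels: [eteteliz] → [ededeliz]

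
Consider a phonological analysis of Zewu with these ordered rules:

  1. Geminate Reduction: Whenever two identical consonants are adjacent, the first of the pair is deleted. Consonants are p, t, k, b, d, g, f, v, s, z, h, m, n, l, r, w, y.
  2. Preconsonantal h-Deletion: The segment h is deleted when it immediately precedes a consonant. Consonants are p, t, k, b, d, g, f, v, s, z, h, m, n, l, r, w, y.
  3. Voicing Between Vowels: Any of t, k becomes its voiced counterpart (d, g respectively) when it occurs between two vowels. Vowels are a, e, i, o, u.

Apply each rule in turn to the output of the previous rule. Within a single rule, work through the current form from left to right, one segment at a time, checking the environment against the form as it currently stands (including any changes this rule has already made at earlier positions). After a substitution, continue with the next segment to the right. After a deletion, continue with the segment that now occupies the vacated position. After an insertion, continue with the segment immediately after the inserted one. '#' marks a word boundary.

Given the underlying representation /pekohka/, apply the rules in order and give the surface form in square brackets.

[pegoga]

1 Geminate Reduction: no change — [pekohka]
2 Preconsonantal h-Deletion: [pekohka] → [pekoka]
3 Voicing Between Vowels: [pekoka] → [pegoga]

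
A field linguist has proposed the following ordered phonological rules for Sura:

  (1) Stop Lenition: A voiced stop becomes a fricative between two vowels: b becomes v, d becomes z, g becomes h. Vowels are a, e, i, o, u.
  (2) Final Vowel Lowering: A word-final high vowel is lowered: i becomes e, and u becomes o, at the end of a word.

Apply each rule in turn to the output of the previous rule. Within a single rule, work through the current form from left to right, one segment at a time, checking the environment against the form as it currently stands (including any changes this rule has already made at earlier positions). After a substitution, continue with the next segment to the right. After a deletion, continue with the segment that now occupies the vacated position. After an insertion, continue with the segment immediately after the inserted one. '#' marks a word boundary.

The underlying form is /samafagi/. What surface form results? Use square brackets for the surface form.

(1) Stop Lenition: [samafagi] → [samafahi]
(2) Final Vowel Lowering: [samafahi] → [samafahe]

[samafahe]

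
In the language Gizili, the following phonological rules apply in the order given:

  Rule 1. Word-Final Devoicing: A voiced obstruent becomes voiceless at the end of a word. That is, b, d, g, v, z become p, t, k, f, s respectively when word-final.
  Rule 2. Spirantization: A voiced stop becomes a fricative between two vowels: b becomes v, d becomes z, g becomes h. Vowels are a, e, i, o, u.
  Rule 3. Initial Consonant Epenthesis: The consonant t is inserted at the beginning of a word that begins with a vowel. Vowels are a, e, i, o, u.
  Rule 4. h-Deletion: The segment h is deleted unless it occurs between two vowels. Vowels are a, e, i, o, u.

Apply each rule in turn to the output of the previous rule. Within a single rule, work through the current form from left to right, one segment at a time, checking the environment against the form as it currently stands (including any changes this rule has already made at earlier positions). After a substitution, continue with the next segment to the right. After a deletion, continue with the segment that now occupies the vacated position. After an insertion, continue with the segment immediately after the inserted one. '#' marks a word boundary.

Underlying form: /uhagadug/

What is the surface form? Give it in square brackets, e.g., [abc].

[tuhahazuk]

Rule 1 Word-Final Devoicing: [uhagadug] → [uhagaduk]
Rule 2 Spirantization: [uhagaduk] → [uhahazuk]
Rule 3 Initial Consonant Epenthesis: [uhahazuk] → [tuhahazuk]
Rule 4 h-Deletion: no change — [tuhahazuk]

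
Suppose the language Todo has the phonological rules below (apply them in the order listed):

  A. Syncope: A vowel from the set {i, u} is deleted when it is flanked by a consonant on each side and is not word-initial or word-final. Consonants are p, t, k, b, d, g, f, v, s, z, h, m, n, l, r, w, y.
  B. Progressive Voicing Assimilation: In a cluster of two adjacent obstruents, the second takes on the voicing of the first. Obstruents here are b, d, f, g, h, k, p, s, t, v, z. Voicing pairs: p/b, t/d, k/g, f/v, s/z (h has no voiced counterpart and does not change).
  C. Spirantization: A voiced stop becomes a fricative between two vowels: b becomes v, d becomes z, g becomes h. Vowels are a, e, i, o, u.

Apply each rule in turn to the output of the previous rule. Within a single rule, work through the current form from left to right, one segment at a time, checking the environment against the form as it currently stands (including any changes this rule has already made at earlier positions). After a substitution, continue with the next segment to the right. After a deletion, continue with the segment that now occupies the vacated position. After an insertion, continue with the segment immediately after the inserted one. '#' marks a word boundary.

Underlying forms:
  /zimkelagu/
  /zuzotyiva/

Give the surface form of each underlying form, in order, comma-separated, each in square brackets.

[zmkelahu], [zzotyva]

/zimkelagu/:
  A Syncope: [zimkelagu] → [zmkelagu]
  B Progressive Voicing Assimilation: no change — [zmkelagu]
  C Spirantization: [zmkelagu] → [zmkelahu]
/zuzotyiva/:
  A Syncope: [zuzotyiva] → [zzotyva]
  B Progressive Voicing Assimilation: no change — [zzotyva]
  C Spirantization: no change — [zzotyva]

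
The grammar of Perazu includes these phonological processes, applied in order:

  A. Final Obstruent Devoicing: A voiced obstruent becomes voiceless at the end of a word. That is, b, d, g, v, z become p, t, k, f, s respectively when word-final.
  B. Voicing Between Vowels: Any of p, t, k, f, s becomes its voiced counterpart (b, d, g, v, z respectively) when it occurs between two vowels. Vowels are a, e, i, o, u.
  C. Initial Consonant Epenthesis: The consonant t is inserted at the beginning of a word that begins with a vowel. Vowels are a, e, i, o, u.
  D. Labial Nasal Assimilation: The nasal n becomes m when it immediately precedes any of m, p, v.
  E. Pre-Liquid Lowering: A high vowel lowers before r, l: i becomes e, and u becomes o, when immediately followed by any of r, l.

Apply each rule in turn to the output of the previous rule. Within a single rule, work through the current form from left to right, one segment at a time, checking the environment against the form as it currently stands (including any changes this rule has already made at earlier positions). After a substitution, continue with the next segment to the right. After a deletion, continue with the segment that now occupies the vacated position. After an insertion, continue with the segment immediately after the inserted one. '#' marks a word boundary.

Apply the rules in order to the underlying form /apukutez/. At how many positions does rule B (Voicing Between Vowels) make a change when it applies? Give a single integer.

3

A Final Obstruent Devoicing: [apukutez] → [apukutes]
B Voicing Between Vowels: [apukutes] → [abugudes]
C Initial Consonant Epenthesis: [abugudes] → [tabugudes]
D Labial Nasal Assimilation: no change — [tabugudes]
E Pre-Liquid Lowering: no change — [tabugudes]
Rule B changed 3 position(s).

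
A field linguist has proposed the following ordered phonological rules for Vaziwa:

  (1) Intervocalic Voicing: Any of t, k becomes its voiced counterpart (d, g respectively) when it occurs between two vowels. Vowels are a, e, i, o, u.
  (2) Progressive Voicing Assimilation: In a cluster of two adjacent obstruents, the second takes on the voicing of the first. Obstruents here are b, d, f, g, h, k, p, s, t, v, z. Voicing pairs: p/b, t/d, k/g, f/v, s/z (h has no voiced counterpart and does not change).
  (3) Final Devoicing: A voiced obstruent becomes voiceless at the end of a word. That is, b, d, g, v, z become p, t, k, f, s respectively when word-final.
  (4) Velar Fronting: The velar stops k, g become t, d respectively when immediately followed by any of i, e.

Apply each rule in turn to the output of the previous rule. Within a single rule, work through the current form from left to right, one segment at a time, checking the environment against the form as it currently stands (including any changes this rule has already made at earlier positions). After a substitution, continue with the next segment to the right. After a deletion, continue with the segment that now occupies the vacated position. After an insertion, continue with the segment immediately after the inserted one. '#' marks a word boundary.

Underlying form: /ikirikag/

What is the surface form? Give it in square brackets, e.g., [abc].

[idirigak]

(1) Intervocalic Voicing: [ikirikag] → [igirigag]
(2) Progressive Voicing Assimilation: no change — [igirigag]
(3) Final Devoicing: [igirigag] → [igirigak]
(4) Velar Fronting: [igirigak] → [idirigak]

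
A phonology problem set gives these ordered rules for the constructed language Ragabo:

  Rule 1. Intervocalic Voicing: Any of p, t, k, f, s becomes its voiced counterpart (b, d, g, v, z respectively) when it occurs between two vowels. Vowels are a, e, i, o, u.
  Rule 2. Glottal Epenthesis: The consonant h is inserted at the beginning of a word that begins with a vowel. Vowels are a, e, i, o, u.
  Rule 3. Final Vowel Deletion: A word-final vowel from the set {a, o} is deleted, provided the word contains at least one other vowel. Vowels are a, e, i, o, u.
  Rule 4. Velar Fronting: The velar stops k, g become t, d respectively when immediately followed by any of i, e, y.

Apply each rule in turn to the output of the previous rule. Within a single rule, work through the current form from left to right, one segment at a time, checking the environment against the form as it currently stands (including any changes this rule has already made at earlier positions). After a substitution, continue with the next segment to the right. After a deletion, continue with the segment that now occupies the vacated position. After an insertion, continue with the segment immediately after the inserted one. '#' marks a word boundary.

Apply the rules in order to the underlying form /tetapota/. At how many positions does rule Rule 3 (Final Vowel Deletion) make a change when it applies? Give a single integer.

Rule 1 Intervocalic Voicing: [tetapota] → [tedaboda]
Rule 2 Glottal Epenthesis: no change — [tedaboda]
Rule 3 Final Vowel Deletion: [tedaboda] → [tedabod]
Rule 4 Velar Fronting: no change — [tedabod]
Rule Rule 3 changed 1 position(s).

1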